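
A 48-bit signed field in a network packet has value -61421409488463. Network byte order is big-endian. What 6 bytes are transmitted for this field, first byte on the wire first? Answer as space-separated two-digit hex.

Two's complement of -61421409488463 in 48 bits: 61421409488463 = 0x37DCC94B4E4F; invert → 0xC82336B4B1B0; add 1 → 0xC82336B4B1B1.
Split into bytes (most-significant first): C8 23 36 B4 B1 B1.
Big-endian: lowest address holds the most-significant byte.
So the memory order matches the most-significant-first order: C8 23 36 B4 B1 B1.

C8 23 36 B4 B1 B1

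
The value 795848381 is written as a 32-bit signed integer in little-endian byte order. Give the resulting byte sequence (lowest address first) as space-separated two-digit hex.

BD AE 6F 2F

795848381 in hexadecimal, padded to 32 bits, is 0x2F6FAEBD.
Split into bytes (most-significant first): 2F 6F AE BD.
In little-endian order the low byte comes first in memory.
So at ascending addresses the bytes are BD AE 6F 2F.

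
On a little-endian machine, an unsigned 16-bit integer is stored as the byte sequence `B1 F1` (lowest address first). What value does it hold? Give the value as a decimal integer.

Little-endian stores the least-significant byte at the lowest address.
Reassemble most-significant byte first: F1 B1 → 0xF1B1.
0xF1B1 = 61873.

61873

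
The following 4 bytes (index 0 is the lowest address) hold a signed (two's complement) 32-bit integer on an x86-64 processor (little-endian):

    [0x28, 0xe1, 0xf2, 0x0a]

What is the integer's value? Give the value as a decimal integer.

In little-endian order the low byte comes first in memory.
Reassemble most-significant byte first: 0A F2 E1 28 → 0x0AF2E128.
0x0AF2E128 = 183689512.

183689512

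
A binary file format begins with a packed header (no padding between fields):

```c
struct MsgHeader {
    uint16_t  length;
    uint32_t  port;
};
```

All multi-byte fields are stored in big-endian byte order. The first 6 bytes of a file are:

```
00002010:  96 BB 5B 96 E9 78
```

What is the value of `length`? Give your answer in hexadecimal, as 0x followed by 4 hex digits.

`length` is the first field, at byte offset 0, occupying 2 bytes.
Bytes at offsets 0..1: 96 BB.
Big-endian stores the most-significant byte at the lowest address.
The bytes are already most-significant first: 0x96BB.

0x96BB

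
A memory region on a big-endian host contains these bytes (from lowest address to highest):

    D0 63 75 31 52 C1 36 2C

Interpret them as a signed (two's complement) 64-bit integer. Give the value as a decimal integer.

Big-endian: lowest address holds the most-significant byte.
The bytes are already most-significant first: 0xD063753152C1362C.
Top bit is set, so as a signed 64-bit value this is 0xD063753152C1362C − 2^64 = -3430769636423944660.

-3430769636423944660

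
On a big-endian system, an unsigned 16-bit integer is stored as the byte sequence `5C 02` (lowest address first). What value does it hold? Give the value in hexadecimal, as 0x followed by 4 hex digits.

In big-endian order the high byte comes first in memory.
The bytes are already most-significant first: 0x5C02.

0x5C02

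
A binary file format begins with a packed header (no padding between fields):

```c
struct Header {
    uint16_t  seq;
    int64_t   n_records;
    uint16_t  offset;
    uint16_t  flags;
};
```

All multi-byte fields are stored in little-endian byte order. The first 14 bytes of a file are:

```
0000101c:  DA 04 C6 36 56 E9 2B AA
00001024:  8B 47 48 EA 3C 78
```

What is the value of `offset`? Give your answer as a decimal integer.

`offset` follows `seq` (2 B), `n_records` (8 B), so it starts at offset 2 + 8 = 10 and occupies 2 bytes.
Bytes at offsets 10..11: 48 EA.
Little-endian: lowest address holds the least-significant byte.
Reassemble most-significant byte first: EA 48 → 0xEA48.
0xEA48 = 59976.

59976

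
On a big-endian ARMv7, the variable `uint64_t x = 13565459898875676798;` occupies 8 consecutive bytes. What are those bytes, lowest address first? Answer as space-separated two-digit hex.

13565459898875676798 in hexadecimal, padded to 64 bits, is 0xBC4231E7B74A887E.
Split into bytes (most-significant first): BC 42 31 E7 B7 4A 88 7E.
Big-endian stores the most-significant byte at the lowest address.
So the memory order matches the most-significant-first order: BC 42 31 E7 B7 4A 88 7E.

BC 42 31 E7 B7 4A 88 7E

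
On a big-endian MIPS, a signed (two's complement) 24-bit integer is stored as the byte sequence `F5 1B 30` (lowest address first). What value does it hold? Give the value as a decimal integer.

In big-endian order the high byte comes first in memory.
The bytes are already most-significant first: 0xF51B30.
Top bit is set, so as a signed 24-bit value this is 0xF51B30 − 2^24 = -713936.

-713936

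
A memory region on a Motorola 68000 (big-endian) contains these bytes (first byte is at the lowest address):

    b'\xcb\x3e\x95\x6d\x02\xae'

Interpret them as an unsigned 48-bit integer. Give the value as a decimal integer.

223469655360174

In big-endian order the high byte comes first in memory.
The bytes are already most-significant first: 0xCB3E956D02AE.
0xCB3E956D02AE = 223469655360174.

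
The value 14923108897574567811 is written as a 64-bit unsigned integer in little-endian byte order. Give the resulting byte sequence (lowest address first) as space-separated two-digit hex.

83 3F 67 F0 79 88 19 CF

14923108897574567811 in hexadecimal, padded to 64 bits, is 0xCF198879F0673F83.
Split into bytes (most-significant first): CF 19 88 79 F0 67 3F 83.
In little-endian order the low byte comes first in memory.
So at ascending addresses the bytes are 83 3F 67 F0 79 88 19 CF.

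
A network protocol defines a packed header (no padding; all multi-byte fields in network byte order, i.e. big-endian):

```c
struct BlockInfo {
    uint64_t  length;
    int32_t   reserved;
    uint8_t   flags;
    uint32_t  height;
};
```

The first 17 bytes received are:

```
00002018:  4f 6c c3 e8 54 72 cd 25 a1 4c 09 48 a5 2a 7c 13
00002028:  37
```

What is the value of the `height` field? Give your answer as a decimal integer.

`height` follows `length` (8 B), `reserved` (4 B), `flags` (1 B), so it starts at offset 8 + 4 + 1 = 13 and occupies 4 bytes.
Bytes at offsets 13..16: 2A 7C 13 37.
Big-endian: lowest address holds the most-significant byte.
The bytes are already most-significant first: 0x2A7C1337.
0x2A7C1337 = 712774455.

712774455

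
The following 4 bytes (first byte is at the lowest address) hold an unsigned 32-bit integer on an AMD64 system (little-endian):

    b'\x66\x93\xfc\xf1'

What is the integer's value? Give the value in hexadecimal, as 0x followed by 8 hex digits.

Little-endian stores the least-significant byte at the lowest address.
Reassemble most-significant byte first: F1 FC 93 66 → 0xF1FC9366.

0xF1FC9366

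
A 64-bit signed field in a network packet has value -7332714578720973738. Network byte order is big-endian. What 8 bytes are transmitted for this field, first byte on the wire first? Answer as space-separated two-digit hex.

Two's complement of -7332714578720973738 in 64 bits: 7332714578720973738 = 0x65C3090F17FDE3AA; invert → 0x9A3CF6F0E8021C55; add 1 → 0x9A3CF6F0E8021C56.
Split into bytes (most-significant first): 9A 3C F6 F0 E8 02 1C 56.
Big-endian stores the most-significant byte at the lowest address.
So the memory order matches the most-significant-first order: 9A 3C F6 F0 E8 02 1C 56.

9A 3C F6 F0 E8 02 1C 56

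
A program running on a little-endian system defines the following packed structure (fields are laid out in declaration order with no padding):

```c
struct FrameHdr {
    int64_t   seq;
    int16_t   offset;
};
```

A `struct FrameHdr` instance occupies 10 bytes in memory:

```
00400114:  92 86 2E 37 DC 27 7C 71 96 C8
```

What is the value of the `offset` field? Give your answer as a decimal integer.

-14186

`offset` follows `seq` (8 bytes), so it starts at byte offset 8 and occupies 2 bytes.
Bytes at offsets 8..9: 96 C8.
Little-endian: lowest address holds the least-significant byte.
Reassemble most-significant byte first: C8 96 → 0xC896.
Top bit is set, so as a signed 16-bit value this is 0xC896 − 2^16 = -14186.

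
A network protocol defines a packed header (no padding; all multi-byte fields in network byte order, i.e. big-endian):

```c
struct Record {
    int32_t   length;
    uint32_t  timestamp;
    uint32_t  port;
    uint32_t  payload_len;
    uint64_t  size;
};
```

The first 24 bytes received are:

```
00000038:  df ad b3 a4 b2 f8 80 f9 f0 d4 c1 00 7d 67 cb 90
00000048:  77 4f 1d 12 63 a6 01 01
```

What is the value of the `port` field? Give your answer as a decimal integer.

`port` follows `length` (4 B), `timestamp` (4 B), so it starts at offset 4 + 4 = 8 and occupies 4 bytes.
Bytes at offsets 8..11: F0 D4 C1 00.
Big-endian stores the most-significant byte at the lowest address.
The bytes are already most-significant first: 0xF0D4C100.
0xF0D4C100 = 4040474880.

4040474880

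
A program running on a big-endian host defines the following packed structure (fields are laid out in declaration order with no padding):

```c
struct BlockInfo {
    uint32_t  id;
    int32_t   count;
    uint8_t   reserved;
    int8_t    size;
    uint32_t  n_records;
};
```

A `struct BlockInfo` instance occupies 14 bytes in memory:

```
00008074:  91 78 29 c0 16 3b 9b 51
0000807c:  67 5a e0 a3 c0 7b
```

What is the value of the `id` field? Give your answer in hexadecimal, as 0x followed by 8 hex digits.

0x917829C0

`id` is the first field, at byte offset 0, occupying 4 bytes.
Bytes at offsets 0..3: 91 78 29 C0.
Big-endian: lowest address holds the most-significant byte.
The bytes are already most-significant first: 0x917829C0.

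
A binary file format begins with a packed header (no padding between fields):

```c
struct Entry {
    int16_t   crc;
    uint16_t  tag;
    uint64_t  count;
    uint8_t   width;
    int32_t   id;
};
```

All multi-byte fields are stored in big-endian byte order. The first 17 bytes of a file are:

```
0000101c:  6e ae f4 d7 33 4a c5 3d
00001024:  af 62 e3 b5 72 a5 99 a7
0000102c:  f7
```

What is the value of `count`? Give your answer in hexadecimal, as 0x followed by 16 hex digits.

`count` follows `crc` (2 B), `tag` (2 B), so it starts at offset 2 + 2 = 4 and occupies 8 bytes.
Bytes at offsets 4..11: 33 4A C5 3D AF 62 E3 B5.
Big-endian: lowest address holds the most-significant byte.
The bytes are already most-significant first: 0x334AC53DAF62E3B5.

0x334AC53DAF62E3B5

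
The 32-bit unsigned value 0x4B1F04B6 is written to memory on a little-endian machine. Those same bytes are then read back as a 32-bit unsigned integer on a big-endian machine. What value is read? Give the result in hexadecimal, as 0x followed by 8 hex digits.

Stored little-endian, the bytes at ascending addresses are B6 04 1F 4B.
Read back as big-endian, the last byte is least significant, giving 0xB6041F4B.

0xB6041F4B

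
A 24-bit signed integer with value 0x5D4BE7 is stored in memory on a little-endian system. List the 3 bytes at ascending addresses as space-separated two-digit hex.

Split into bytes (most-significant first): 5D 4B E7.
Little-endian: lowest address holds the least-significant byte.
So at ascending addresses the bytes are E7 4B 5D.

E7 4B 5D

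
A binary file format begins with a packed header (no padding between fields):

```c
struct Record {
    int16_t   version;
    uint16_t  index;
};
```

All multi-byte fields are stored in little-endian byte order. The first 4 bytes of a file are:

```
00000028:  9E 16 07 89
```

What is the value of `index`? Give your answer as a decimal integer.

`index` follows `version` (2 bytes), so it starts at byte offset 2 and occupies 2 bytes.
Bytes at offsets 2..3: 07 89.
In little-endian order the low byte comes first in memory.
Reassemble most-significant byte first: 89 07 → 0x8907.
0x8907 = 35079.

35079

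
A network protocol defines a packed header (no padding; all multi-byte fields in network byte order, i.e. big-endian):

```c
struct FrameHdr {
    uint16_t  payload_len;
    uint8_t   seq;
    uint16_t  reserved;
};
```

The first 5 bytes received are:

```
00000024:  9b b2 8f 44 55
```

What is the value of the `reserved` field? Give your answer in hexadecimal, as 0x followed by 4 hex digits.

0x4455

`reserved` follows `payload_len` (2 B), `seq` (1 B), so it starts at offset 2 + 1 = 3 and occupies 2 bytes.
Bytes at offsets 3..4: 44 55.
Big-endian: lowest address holds the most-significant byte.
The bytes are already most-significant first: 0x4455.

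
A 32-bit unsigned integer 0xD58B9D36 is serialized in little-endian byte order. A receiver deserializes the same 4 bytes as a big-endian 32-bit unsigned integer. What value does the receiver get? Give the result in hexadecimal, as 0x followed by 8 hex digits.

Stored little-endian, the bytes at ascending addresses are 36 9D 8B D5.
Read back as big-endian, the last byte is least significant, giving 0x369D8BD5.

0x369D8BD5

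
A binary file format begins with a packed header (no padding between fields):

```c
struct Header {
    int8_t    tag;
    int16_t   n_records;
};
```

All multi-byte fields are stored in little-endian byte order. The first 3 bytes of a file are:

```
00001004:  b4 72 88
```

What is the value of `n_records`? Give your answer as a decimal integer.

`n_records` follows `tag` (1 byte), so it starts at byte offset 1 and occupies 2 bytes.
Bytes at offsets 1..2: 72 88.
Little-endian stores the least-significant byte at the lowest address.
Reassemble most-significant byte first: 88 72 → 0x8872.
Top bit is set, so as a signed 16-bit value this is 0x8872 − 2^16 = -30606.

-30606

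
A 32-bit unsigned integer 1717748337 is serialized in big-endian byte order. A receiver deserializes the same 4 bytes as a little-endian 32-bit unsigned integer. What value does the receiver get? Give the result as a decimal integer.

1717748337 in 32-bit hexadecimal is 0x6662C271.
Stored big-endian, the bytes at ascending addresses are 66 62 C2 71.
Read back as little-endian, the first byte is least significant, giving 0x71C26266.
0x71C26266 = 1908564582.

1908564582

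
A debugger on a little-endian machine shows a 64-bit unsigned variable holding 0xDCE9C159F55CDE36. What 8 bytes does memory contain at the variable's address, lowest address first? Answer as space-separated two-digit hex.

Split into bytes (most-significant first): DC E9 C1 59 F5 5C DE 36.
Little-endian: lowest address holds the least-significant byte.
So at ascending addresses the bytes are 36 DE 5C F5 59 C1 E9 DC.

36 DE 5C F5 59 C1 E9 DC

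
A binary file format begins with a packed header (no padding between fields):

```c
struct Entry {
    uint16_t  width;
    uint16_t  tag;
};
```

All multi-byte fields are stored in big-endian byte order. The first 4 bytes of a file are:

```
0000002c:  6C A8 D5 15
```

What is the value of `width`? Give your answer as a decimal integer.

`width` is the first field, at byte offset 0, occupying 2 bytes.
Bytes at offsets 0..1: 6C A8.
Big-endian stores the most-significant byte at the lowest address.
The bytes are already most-significant first: 0x6CA8.
0x6CA8 = 27816.

27816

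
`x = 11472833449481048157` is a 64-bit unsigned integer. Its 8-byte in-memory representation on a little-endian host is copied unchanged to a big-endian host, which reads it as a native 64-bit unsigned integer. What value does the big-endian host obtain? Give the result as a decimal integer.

11472833449481048157 in 64-bit hexadecimal is 0x9F37B13C9389905D.
Stored little-endian, the bytes at ascending addresses are 5D 90 89 93 3C B1 37 9F.
Read back as big-endian, the last byte is least significant, giving 0x5D9089933CB1379F.
0x5D9089933CB1379F = 6742039907645077407.

6742039907645077407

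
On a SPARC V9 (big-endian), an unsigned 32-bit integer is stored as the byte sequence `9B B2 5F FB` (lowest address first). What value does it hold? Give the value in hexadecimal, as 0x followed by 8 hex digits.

In big-endian order the high byte comes first in memory.
The bytes are already most-significant first: 0x9BB25FFB.

0x9BB25FFB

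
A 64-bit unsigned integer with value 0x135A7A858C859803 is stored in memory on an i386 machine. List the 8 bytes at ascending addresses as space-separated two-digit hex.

03 98 85 8C 85 7A 5A 13

Split into bytes (most-significant first): 13 5A 7A 85 8C 85 98 03.
Little-endian: lowest address holds the least-significant byte.
So at ascending addresses the bytes are 03 98 85 8C 85 7A 5A 13.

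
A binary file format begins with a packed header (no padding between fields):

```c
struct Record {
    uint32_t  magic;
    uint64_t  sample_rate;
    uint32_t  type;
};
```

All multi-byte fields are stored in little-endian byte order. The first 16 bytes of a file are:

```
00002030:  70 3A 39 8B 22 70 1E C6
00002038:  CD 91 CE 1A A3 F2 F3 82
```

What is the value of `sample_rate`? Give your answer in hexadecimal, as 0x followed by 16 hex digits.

0x1ACE91CDC61E7022

`sample_rate` follows `magic` (4 bytes), so it starts at byte offset 4 and occupies 8 bytes.
Bytes at offsets 4..11: 22 70 1E C6 CD 91 CE 1A.
In little-endian order the low byte comes first in memory.
Reassemble most-significant byte first: 1A CE 91 CD C6 1E 70 22 → 0x1ACE91CDC61E7022.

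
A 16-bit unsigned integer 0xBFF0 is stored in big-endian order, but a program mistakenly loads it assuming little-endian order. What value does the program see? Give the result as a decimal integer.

61631

Stored big-endian, the bytes at ascending addresses are BF F0.
Read back as little-endian, the first byte is least significant, giving 0xF0BF.
0xF0BF = 61631.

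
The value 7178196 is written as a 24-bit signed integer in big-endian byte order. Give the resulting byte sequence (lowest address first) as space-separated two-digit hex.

7178196 in hexadecimal, padded to 24 bits, is 0x6D87D4.
Split into bytes (most-significant first): 6D 87 D4.
Big-endian: lowest address holds the most-significant byte.
So the memory order matches the most-significant-first order: 6D 87 D4.

6D 87 D4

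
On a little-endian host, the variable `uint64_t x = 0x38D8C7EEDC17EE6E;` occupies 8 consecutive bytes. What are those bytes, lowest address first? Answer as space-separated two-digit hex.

Split into bytes (most-significant first): 38 D8 C7 EE DC 17 EE 6E.
In little-endian order the low byte comes first in memory.
So at ascending addresses the bytes are 6E EE 17 DC EE C7 D8 38.

6E EE 17 DC EE C7 D8 38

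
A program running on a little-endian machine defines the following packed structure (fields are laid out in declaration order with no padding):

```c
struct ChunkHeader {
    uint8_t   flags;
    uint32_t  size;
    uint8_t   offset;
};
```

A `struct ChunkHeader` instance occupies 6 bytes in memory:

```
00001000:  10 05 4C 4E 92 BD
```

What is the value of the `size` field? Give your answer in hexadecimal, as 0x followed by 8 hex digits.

`size` follows `flags` (1 byte), so it starts at byte offset 1 and occupies 4 bytes.
Bytes at offsets 1..4: 05 4C 4E 92.
Little-endian stores the least-significant byte at the lowest address.
Reassemble most-significant byte first: 92 4E 4C 05 → 0x924E4C05.

0x924E4C05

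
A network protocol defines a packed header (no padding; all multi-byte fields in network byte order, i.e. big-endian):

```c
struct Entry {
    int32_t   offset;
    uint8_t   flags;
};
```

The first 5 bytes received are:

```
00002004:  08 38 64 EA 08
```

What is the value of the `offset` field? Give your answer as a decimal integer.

`offset` is the first field, at byte offset 0, occupying 4 bytes.
Bytes at offsets 0..3: 08 38 64 EA.
In big-endian order the high byte comes first in memory.
The bytes are already most-significant first: 0x083864EA.
0x083864EA = 137913578.

137913578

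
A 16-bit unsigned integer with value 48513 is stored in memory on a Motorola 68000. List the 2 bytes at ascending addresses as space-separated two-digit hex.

48513 in hexadecimal, padded to 16 bits, is 0xBD81.
Split into bytes (most-significant first): BD 81.
Big-endian: lowest address holds the most-significant byte.
So the memory order matches the most-significant-first order: BD 81.

BD 81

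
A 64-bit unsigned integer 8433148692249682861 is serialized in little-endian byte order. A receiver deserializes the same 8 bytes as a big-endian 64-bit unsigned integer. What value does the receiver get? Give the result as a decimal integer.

8433148692249682861 in 64-bit hexadecimal is 0x7508900E0B97A3AD.
Stored little-endian, the bytes at ascending addresses are AD A3 97 0B 0E 90 08 75.
Read back as big-endian, the last byte is least significant, giving 0xADA3970B0E900875.
0xADA3970B0E900875 = 12512010263510124661.

12512010263510124661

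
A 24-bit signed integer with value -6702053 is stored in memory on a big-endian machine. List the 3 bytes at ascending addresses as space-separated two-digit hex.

99 BC 1B

Two's complement of -6702053 in 24 bits: 6702053 = 0x6643E5; invert → 0x99BC1A; add 1 → 0x99BC1B.
Split into bytes (most-significant first): 99 BC 1B.
Big-endian: lowest address holds the most-significant byte.
So the memory order matches the most-significant-first order: 99 BC 1B.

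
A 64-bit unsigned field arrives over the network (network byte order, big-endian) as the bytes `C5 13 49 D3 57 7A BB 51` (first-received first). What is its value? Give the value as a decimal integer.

14200775222083894097

Big-endian stores the most-significant byte at the lowest address.
The bytes are already most-significant first: 0xC51349D3577ABB51.
0xC51349D3577ABB51 = 14200775222083894097.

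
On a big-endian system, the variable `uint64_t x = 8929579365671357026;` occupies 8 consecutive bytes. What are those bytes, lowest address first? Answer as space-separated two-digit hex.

7B EC 3D 1F 44 7F CA 62

8929579365671357026 in hexadecimal, padded to 64 bits, is 0x7BEC3D1F447FCA62.
Split into bytes (most-significant first): 7B EC 3D 1F 44 7F CA 62.
In big-endian order the high byte comes first in memory.
So the memory order matches the most-significant-first order: 7B EC 3D 1F 44 7F CA 62.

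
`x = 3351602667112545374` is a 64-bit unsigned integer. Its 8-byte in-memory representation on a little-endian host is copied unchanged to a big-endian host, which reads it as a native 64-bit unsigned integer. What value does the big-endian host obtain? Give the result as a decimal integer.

3351602667112545374 in 64-bit hexadecimal is 0x2E8348DE417EBC5E.
Stored little-endian, the bytes at ascending addresses are 5E BC 7E 41 DE 48 83 2E.
Read back as big-endian, the last byte is least significant, giving 0x5EBC7E41DE48832E.
0x5EBC7E41DE48832E = 6826469956554097454.

6826469956554097454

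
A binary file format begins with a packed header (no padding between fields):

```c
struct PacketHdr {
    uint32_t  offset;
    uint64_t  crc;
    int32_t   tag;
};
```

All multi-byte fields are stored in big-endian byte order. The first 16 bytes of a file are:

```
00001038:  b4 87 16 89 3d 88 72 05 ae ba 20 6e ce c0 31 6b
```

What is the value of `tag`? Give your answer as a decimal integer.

-826265237

`tag` follows `offset` (4 B), `crc` (8 B), so it starts at offset 4 + 8 = 12 and occupies 4 bytes.
Bytes at offsets 12..15: CE C0 31 6B.
Big-endian: lowest address holds the most-significant byte.
The bytes are already most-significant first: 0xCEC0316B.
Top bit is set, so as a signed 32-bit value this is 0xCEC0316B − 2^32 = -826265237.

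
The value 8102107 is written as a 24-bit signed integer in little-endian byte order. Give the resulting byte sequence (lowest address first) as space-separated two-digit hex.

8102107 in hexadecimal, padded to 24 bits, is 0x7BA0DB.
Split into bytes (most-significant first): 7B A0 DB.
Little-endian stores the least-significant byte at the lowest address.
So at ascending addresses the bytes are DB A0 7B.

DB A0 7B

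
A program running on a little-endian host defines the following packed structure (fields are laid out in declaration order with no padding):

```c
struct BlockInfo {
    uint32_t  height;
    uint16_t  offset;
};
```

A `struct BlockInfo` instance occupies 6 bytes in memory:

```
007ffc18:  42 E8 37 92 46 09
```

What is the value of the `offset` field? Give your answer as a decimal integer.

`offset` follows `height` (4 bytes), so it starts at byte offset 4 and occupies 2 bytes.
Bytes at offsets 4..5: 46 09.
Little-endian: lowest address holds the least-significant byte.
Reassemble most-significant byte first: 09 46 → 0x0946.
0x0946 = 2374.

2374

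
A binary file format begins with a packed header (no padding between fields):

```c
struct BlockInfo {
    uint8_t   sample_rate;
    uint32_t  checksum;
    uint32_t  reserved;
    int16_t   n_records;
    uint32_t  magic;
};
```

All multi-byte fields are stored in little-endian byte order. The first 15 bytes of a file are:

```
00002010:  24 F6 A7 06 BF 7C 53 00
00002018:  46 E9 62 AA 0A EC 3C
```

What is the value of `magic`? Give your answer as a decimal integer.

`magic` follows `sample_rate` (1 B), `checksum` (4 B), `reserved` (4 B), `n_records` (2 B), so it starts at offset 1 + 4 + 4 + 2 = 11 and occupies 4 bytes.
Bytes at offsets 11..14: AA 0A EC 3C.
Little-endian stores the least-significant byte at the lowest address.
Reassemble most-significant byte first: 3C EC 0A AA → 0x3CEC0AAA.
0x3CEC0AAA = 1022102186.

1022102186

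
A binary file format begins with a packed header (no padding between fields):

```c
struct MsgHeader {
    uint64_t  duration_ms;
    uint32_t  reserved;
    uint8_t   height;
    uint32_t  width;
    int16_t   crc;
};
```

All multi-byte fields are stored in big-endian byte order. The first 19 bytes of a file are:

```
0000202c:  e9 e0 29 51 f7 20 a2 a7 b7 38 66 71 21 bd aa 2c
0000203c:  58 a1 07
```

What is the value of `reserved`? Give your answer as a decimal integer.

3073926769

`reserved` follows `duration_ms` (8 bytes), so it starts at byte offset 8 and occupies 4 bytes.
Bytes at offsets 8..11: B7 38 66 71.
In big-endian order the high byte comes first in memory.
The bytes are already most-significant first: 0xB7386671.
0xB7386671 = 3073926769.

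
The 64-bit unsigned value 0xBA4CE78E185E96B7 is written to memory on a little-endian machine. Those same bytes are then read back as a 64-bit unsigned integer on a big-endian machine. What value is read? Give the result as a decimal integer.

13228864415017159866

Stored little-endian, the bytes at ascending addresses are B7 96 5E 18 8E E7 4C BA.
Read back as big-endian, the last byte is least significant, giving 0xB7965E188EE74CBA.
0xB7965E188EE74CBA = 13228864415017159866.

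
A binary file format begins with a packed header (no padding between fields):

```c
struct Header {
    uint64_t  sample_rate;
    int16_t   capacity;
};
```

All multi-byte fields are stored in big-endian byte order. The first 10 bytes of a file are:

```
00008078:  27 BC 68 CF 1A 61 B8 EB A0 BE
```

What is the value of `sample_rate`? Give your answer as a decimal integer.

2863278701810923755

`sample_rate` is the first field, at byte offset 0, occupying 8 bytes.
Bytes at offsets 0..7: 27 BC 68 CF 1A 61 B8 EB.
In big-endian order the high byte comes first in memory.
The bytes are already most-significant first: 0x27BC68CF1A61B8EB.
0x27BC68CF1A61B8EB = 2863278701810923755.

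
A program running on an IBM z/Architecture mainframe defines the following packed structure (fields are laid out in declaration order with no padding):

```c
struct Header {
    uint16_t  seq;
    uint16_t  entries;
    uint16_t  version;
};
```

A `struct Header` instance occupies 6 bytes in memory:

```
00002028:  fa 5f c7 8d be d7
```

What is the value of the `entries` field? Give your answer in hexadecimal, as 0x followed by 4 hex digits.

`entries` follows `seq` (2 bytes), so it starts at byte offset 2 and occupies 2 bytes.
Bytes at offsets 2..3: C7 8D.
Big-endian: lowest address holds the most-significant byte.
The bytes are already most-significant first: 0xC78D.

0xC78D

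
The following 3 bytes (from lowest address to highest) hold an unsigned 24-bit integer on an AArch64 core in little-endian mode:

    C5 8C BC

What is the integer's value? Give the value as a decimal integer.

Little-endian stores the least-significant byte at the lowest address.
Reassemble most-significant byte first: BC 8C C5 → 0xBC8CC5.
0xBC8CC5 = 12356805.

12356805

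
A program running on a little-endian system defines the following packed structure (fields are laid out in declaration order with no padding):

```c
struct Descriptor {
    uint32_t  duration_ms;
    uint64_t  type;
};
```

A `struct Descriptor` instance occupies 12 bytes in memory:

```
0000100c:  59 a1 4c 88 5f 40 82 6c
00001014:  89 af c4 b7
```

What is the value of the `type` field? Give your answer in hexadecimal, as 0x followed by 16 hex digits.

`type` follows `duration_ms` (4 bytes), so it starts at byte offset 4 and occupies 8 bytes.
Bytes at offsets 4..11: 5F 40 82 6C 89 AF C4 B7.
Little-endian: lowest address holds the least-significant byte.
Reassemble most-significant byte first: B7 C4 AF 89 6C 82 40 5F → 0xB7C4AF896C82405F.

0xB7C4AF896C82405F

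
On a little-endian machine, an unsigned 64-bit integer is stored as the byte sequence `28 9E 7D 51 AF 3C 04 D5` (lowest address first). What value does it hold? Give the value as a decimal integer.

Little-endian stores the least-significant byte at the lowest address.
Reassemble most-significant byte first: D5 04 3C AF 51 7D 9E 28 → 0xD5043CAF517D9E28.
0xD5043CAF517D9E28 = 15349460153669623336.

15349460153669623336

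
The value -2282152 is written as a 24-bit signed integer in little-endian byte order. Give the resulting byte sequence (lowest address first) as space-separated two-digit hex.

58 2D DD

Two's complement of -2282152 in 24 bits: 2282152 = 0x22D2A8; invert → 0xDD2D57; add 1 → 0xDD2D58.
Split into bytes (most-significant first): DD 2D 58.
In little-endian order the low byte comes first in memory.
So at ascending addresses the bytes are 58 2D DD.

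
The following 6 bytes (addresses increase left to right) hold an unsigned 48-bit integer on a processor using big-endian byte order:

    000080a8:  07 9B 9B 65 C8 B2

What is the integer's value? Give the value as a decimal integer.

8364908464306

Big-endian stores the most-significant byte at the lowest address.
The bytes are already most-significant first: 0x079B9B65C8B2.
0x079B9B65C8B2 = 8364908464306.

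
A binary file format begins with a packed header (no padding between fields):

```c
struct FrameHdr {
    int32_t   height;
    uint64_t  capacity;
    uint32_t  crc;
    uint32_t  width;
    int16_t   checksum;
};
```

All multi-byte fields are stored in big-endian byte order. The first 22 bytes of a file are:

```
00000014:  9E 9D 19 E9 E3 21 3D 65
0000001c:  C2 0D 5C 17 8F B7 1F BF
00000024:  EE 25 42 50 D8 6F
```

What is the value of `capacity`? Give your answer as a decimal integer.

16366430028097739799

`capacity` follows `height` (4 bytes), so it starts at byte offset 4 and occupies 8 bytes.
Bytes at offsets 4..11: E3 21 3D 65 C2 0D 5C 17.
Big-endian stores the most-significant byte at the lowest address.
The bytes are already most-significant first: 0xE3213D65C20D5C17.
0xE3213D65C20D5C17 = 16366430028097739799.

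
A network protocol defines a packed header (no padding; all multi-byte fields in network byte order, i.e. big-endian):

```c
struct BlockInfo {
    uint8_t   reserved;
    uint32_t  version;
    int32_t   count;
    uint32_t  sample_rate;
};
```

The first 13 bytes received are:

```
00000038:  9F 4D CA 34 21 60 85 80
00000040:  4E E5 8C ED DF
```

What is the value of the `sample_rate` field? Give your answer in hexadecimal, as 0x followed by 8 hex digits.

0xE58CEDDF

`sample_rate` follows `reserved` (1 B), `version` (4 B), `count` (4 B), so it starts at offset 1 + 4 + 4 = 9 and occupies 4 bytes.
Bytes at offsets 9..12: E5 8C ED DF.
In big-endian order the high byte comes first in memory.
The bytes are already most-significant first: 0xE58CEDDF.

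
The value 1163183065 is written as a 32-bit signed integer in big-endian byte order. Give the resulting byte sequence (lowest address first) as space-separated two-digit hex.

45 54 C3 D9

1163183065 in hexadecimal, padded to 32 bits, is 0x4554C3D9.
Split into bytes (most-significant first): 45 54 C3 D9.
Big-endian: lowest address holds the most-significant byte.
So the memory order matches the most-significant-first order: 45 54 C3 D9.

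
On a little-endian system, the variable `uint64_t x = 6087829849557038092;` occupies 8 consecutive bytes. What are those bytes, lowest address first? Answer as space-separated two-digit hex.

0C F4 DD 53 FE 50 7C 54

6087829849557038092 in hexadecimal, padded to 64 bits, is 0x547C50FE53DDF40C.
Split into bytes (most-significant first): 54 7C 50 FE 53 DD F4 0C.
In little-endian order the low byte comes first in memory.
So at ascending addresses the bytes are 0C F4 DD 53 FE 50 7C 54.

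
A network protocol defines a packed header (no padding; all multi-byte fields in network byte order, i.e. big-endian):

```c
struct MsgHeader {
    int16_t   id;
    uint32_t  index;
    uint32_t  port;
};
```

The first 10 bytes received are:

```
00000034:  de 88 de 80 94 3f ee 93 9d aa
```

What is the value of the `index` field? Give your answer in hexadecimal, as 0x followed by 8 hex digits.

0xDE80943F

`index` follows `id` (2 bytes), so it starts at byte offset 2 and occupies 4 bytes.
Bytes at offsets 2..5: DE 80 94 3F.
In big-endian order the high byte comes first in memory.
The bytes are already most-significant first: 0xDE80943F.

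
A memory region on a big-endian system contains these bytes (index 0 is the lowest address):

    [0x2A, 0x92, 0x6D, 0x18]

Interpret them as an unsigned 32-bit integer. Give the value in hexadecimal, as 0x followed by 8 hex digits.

Big-endian stores the most-significant byte at the lowest address.
The bytes are already most-significant first: 0x2A926D18.

0x2A926D18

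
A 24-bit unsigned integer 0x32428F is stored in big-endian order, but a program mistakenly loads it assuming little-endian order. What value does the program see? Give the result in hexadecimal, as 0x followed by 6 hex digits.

0x8F4232

Stored big-endian, the bytes at ascending addresses are 32 42 8F.
Read back as little-endian, the first byte is least significant, giving 0x8F4232.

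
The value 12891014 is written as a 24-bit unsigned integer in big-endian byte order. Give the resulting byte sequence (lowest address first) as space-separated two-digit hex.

C4 B3 86

12891014 in hexadecimal, padded to 24 bits, is 0xC4B386.
Split into bytes (most-significant first): C4 B3 86.
Big-endian: lowest address holds the most-significant byte.
So the memory order matches the most-significant-first order: C4 B3 86.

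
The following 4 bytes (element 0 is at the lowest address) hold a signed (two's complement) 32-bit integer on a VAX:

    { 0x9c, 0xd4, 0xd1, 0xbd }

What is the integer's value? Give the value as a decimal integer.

Little-endian: lowest address holds the least-significant byte.
Reassemble most-significant byte first: BD D1 D4 9C → 0xBDD1D49C.
Top bit is set, so as a signed 32-bit value this is 0xBDD1D49C − 2^32 = -1110322020.

-1110322020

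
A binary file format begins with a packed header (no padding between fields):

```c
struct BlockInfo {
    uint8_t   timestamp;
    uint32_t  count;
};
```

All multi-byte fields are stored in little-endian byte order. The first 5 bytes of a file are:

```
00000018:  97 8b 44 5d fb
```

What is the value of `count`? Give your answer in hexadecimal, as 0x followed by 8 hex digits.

`count` follows `timestamp` (1 byte), so it starts at byte offset 1 and occupies 4 bytes.
Bytes at offsets 1..4: 8B 44 5D FB.
Little-endian: lowest address holds the least-significant byte.
Reassemble most-significant byte first: FB 5D 44 8B → 0xFB5D448B.

0xFB5D448B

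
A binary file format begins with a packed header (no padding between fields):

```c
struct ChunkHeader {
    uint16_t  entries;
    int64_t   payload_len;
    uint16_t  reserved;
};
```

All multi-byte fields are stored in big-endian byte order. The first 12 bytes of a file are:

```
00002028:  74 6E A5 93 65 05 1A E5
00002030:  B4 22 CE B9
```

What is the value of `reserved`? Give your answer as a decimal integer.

52921

`reserved` follows `entries` (2 B), `payload_len` (8 B), so it starts at offset 2 + 8 = 10 and occupies 2 bytes.
Bytes at offsets 10..11: CE B9.
Big-endian stores the most-significant byte at the lowest address.
The bytes are already most-significant first: 0xCEB9.
0xCEB9 = 52921.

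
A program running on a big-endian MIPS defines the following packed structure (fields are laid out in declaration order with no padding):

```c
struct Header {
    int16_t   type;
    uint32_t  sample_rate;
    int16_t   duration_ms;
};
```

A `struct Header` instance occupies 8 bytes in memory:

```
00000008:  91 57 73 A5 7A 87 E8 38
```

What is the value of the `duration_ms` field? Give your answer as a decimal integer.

-6088

`duration_ms` follows `type` (2 B), `sample_rate` (4 B), so it starts at offset 2 + 4 = 6 and occupies 2 bytes.
Bytes at offsets 6..7: E8 38.
In big-endian order the high byte comes first in memory.
The bytes are already most-significant first: 0xE838.
Top bit is set, so as a signed 16-bit value this is 0xE838 − 2^16 = -6088.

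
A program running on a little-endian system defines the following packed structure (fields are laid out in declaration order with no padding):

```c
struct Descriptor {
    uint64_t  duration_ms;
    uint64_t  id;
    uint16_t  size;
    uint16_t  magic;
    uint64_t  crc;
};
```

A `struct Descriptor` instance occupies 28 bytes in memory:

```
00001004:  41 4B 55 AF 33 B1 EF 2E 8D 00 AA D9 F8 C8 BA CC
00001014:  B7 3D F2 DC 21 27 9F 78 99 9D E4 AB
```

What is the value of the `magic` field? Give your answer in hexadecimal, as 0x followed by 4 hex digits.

0xDCF2

`magic` follows `duration_ms` (8 B), `id` (8 B), `size` (2 B), so it starts at offset 8 + 8 + 2 = 18 and occupies 2 bytes.
Bytes at offsets 18..19: F2 DC.
Little-endian: lowest address holds the least-significant byte.
Reassemble most-significant byte first: DC F2 → 0xDCF2.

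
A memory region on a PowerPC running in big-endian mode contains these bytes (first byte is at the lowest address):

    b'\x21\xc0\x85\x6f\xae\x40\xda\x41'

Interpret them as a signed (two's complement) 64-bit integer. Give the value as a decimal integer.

2432090513491417665

Big-endian stores the most-significant byte at the lowest address.
The bytes are already most-significant first: 0x21C0856FAE40DA41.
0x21C0856FAE40DA41 = 2432090513491417665.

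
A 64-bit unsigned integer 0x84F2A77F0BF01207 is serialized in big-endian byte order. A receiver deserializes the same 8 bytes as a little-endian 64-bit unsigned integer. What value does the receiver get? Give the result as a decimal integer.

509733640023306884

Stored big-endian, the bytes at ascending addresses are 84 F2 A7 7F 0B F0 12 07.
Read back as little-endian, the first byte is least significant, giving 0x0712F00B7FA7F284.
0x0712F00B7FA7F284 = 509733640023306884.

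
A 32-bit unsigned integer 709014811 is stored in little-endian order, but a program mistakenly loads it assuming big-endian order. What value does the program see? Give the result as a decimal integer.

709014811 in 32-bit hexadecimal is 0x2A42B51B.
Stored little-endian, the bytes at ascending addresses are 1B B5 42 2A.
Read back as big-endian, the last byte is least significant, giving 0x1BB5422A.
0x1BB5422A = 464863786.

464863786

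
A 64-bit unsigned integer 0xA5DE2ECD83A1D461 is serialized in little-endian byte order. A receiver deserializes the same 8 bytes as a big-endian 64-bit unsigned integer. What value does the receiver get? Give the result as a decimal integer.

Stored little-endian, the bytes at ascending addresses are 61 D4 A1 83 CD 2E DE A5.
Read back as big-endian, the last byte is least significant, giving 0x61D4A183CD2EDEA5.
0x61D4A183CD2EDEA5 = 7049436904196857509.

7049436904196857509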